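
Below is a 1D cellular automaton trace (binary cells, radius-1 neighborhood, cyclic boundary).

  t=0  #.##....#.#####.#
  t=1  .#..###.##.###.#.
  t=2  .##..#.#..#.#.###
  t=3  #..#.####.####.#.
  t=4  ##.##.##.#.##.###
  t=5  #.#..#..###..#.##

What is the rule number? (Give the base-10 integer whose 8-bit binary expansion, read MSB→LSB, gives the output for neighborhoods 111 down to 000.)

  ### -> #   bit 7 = 1  t=0,i=11
  ##. -> .   bit 6 = 0  t=0,i=0
  #.# -> #   bit 5 = 1  t=0,i=1
  #.. -> #   bit 4 = 1  t=0,i=4
  .## -> .   bit 3 = 0  t=0,i=2
  .#. -> #   bit 2 = 1  t=0,i=8
  ..# -> .   bit 1 = 0  t=0,i=7
  ... -> #   bit 0 = 1  t=0,i=5
  bits 10110101 = 181

181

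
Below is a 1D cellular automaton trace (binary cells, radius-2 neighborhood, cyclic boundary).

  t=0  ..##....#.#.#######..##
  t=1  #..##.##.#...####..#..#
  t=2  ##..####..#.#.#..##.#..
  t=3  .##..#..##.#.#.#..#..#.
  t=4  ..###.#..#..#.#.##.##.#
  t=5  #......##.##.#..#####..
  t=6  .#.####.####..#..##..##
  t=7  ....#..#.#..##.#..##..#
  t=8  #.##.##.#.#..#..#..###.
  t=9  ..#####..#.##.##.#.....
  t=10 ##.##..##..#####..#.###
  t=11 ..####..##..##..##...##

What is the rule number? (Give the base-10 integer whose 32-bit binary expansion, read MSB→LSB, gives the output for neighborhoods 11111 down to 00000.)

  #####|#  b31=1 t=0,i=14
  ####.|.  b30=0 t=0,i=17
  ###.#|.  b29=0 t=4,i=4
  ###..|.  b28=0 t=0,i=18
  ##.##|#  b27=1 t=1,i=5
  ##.#.|.  b26=0 t=1,i=8
  ##..#|#  b25=1 t=0,i=0
  ##...|#  b24=1 t=0,i=4
  #.###|.  b23=0 t=0,i=12
  #.##.|#  b22=1 t=1,i=6
  #.#.#|.  b21=0 t=0,i=10
  #.#..|.  b20=0 t=1,i=9
  #..##|.  b19=0 t=0,i=1
  #..#.|#  b18=1 t=1,i=18
  #...#|.  b17=0 t=1,i=11
  #....|.  b16=0 t=0,i=5
  .####|#  b15=1 t=0,i=13
  .###.|.  b14=0 t=4,i=3
  .##.#|#  b13=1 t=1,i=4
  .##..|#  b12=1 t=0,i=3
  .#.##|.  b11=0 t=0,i=11
  .#.#.|#  b10=1 t=0,i=9
  .#..#|#  b9=1 t=1,i=20
  .#...|#  b8=1 t=1,i=10
  ..###|.  b7=0 t=1,i=13
  ..##.|.  b6=0 t=0,i=2
  ..#.#|.  b5=0 t=0,i=8
  ..#..|.  b4=0 t=1,i=19
  ...##|#  b3=1 t=1,i=12
  ...#.|#  b2=1 t=0,i=7
  ....#|#  b1=1 t=0,i=6
  .....|#  b0=1 t=5,i=3
  bits 10001011010001001011011100001111 = 2336536335

2336536335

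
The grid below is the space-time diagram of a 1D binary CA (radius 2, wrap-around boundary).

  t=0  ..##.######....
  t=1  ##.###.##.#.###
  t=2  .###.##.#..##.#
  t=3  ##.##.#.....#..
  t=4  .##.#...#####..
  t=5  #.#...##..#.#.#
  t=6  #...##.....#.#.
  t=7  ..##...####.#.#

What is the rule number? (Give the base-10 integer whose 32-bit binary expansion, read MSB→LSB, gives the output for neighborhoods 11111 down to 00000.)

3095604255

  ##### -> #   bit 31 = 1  t=0,i=7
  ####. -> .   bit 30 = 0  t=0,i=9
  ###.# -> #   bit 29 = 1  t=1,i=1
  ###.. -> #   bit 28 = 1  t=0,i=10
  ##.## -> #   bit 27 = 1  t=0,i=4
  ##.#. -> .   bit 26 = 0  t=1,i=9
  ##..# -> .   bit 25 = 0  t=5,i=8
  ##... -> .   bit 24 = 0  t=0,i=11
  #.### -> #   bit 23 = 1  t=0,i=5
  #.##. -> .   bit 22 = 0  t=1,i=7
  #.#.# -> .   bit 21 = 0  t=1,i=10
  #.#.. -> .   bit 20 = 0  t=2,i=8
  #..## -> .   bit 19 = 0  t=2,i=10
  #..#. -> .   bit 18 = 0  t=5,i=9
  #...# -> #   bit 17 = 1  t=4,i=6
  #.... -> #   bit 16 = 1  t=0,i=12
  .#### -> .   bit 15 = 0  t=0,i=6
  .###. -> .   bit 14 = 0  t=1,i=4
  .##.# -> #   bit 13 = 1  t=0,i=3
  .##.. -> .   bit 12 = 0  t=5,i=7
  .#.## -> #   bit 11 = 1  t=1,i=11
  .#.#. -> #   bit 10 = 1  t=5,i=11
  .#..# -> .   bit 9 = 0  t=2,i=9
  .#... -> .   bit 8 = 0  t=3,i=7
  ..### -> .   bit 7 = 0  t=4,i=8
  ..##. -> .   bit 6 = 0  t=0,i=2
  ..#.# -> .   bit 5 = 0  t=5,i=10
  ..#.. -> #   bit 4 = 1  t=3,i=12
  ...## -> #   bit 3 = 1  t=0,i=1
  ...#. -> #   bit 2 = 1  t=3,i=11
  ....# -> #   bit 1 = 1  t=0,i=0
  ..... -> #   bit 0 = 1  t=0,i=13
  bits 10111000100000110010110000011111 = 3095604255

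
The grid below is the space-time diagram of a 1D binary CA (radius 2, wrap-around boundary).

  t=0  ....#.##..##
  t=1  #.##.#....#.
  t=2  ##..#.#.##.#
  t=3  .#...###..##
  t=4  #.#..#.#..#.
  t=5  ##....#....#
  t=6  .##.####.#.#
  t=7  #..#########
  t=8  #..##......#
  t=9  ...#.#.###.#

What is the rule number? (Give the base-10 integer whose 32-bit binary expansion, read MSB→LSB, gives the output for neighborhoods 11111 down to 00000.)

  #####|.  b31=0 t=7,i=5
  ####.|#  b30=1 t=6,i=6
  ###.#|#  b29=1 t=6,i=7
  ###..|#  b28=1 t=2,i=1
  ##.##|#  b27=1 t=2,i=10
  ##.#.|#  b26=1 t=1,i=4
  ##..#|.  b25=0 t=0,i=8
  ##...|#  b24=1 t=0,i=0
  #.###|#  b23=1 t=2,i=11
  #.##.|.  b22=0 t=0,i=6
  #.#.#|#  b21=1 t=1,i=0
  #.#..|.  b20=0 t=1,i=5
  #..##|.  b19=0 t=0,i=9
  #..#.|.  b18=0 t=2,i=3
  #...#|.  b17=0 t=3,i=3
  #....|.  b16=0 t=0,i=1
  .####|#  b15=1 t=6,i=5
  .###.|.  b14=0 t=2,i=0
  .##.#|.  b13=0 t=1,i=3
  .##..|.  b12=0 t=0,i=7
  .#.##|#  b11=1 t=0,i=5
  .#.#.|#  b10=1 t=1,i=11
  .#..#|.  b9=0 t=4,i=3
  .#...|#  b8=1 t=1,i=6
  ..###|#  b7=1 t=3,i=5
  ..##.|#  b6=1 t=0,i=10
  ..#.#|.  b5=0 t=0,i=4
  ..#..|#  b4=1 t=5,i=6
  ...##|.  b3=0 t=3,i=4
  ...#.|#  b2=1 t=0,i=3
  ....#|#  b1=1 t=0,i=2
  .....|#  b0=1 t=8,i=7
  bits 01111101101000001000110111010111 = 2107674071

2107674071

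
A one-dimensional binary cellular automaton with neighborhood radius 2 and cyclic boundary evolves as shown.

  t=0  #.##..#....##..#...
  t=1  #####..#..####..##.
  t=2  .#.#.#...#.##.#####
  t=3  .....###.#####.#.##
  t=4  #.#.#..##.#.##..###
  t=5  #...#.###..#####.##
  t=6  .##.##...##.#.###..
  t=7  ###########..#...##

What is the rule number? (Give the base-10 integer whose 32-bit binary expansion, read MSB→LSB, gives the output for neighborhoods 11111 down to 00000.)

  ##### -> .   bit 31 = 0  t=1,i=2
  ####. -> #   bit 30 = 1  t=1,i=3
  ###.# -> #   bit 29 = 1  t=2,i=18
  ###.. -> .   bit 28 = 0  t=1,i=4
  ##.## -> #   bit 27 = 1  t=1,i=18
  ##.#. -> .   bit 26 = 0  t=2,i=0
  ##..# -> #   bit 25 = 1  t=0,i=4
  ##... -> #   bit 24 = 1  t=3,i=0
  #.### -> .   bit 23 = 0  t=1,i=0
  #.##. -> #   bit 22 = 1  t=0,i=2
  #.#.# -> .   bit 21 = 0  t=2,i=1
  #.#.. -> #   bit 20 = 1  t=2,i=5
  #..## -> #   bit 19 = 1  t=1,i=9
  #..#. -> .   bit 18 = 0  t=0,i=5
  #...# -> #   bit 17 = 1  t=0,i=17
  #.... -> .   bit 16 = 0  t=0,i=8
  .#### -> #   bit 15 = 1  t=1,i=1
  .###. -> .   bit 14 = 0  t=3,i=6
  .##.# -> #   bit 13 = 1  t=1,i=17
  .##.. -> #   bit 12 = 1  t=0,i=3
  .#.## -> #   bit 11 = 1  t=0,i=1
  .#.#. -> .   bit 10 = 0  t=2,i=2
  .#..# -> .   bit 9 = 0  t=1,i=8
  .#... -> #   bit 8 = 1  t=0,i=7
  ..### -> .   bit 7 = 0  t=1,i=10
  ..##. -> #   bit 6 = 1  t=0,i=11
  ..#.# -> #   bit 5 = 1  t=0,i=0
  ..#.. -> .   bit 4 = 0  t=0,i=6
  ...## -> #   bit 3 = 1  t=0,i=10
  ...#. -> .   bit 2 = 0  t=0,i=18
  ....# -> .   bit 1 = 0  t=0,i=9
  ..... -> #   bit 0 = 1  t=3,i=2
  bits 01101011010110101011100101101001 = 1801107817

1801107817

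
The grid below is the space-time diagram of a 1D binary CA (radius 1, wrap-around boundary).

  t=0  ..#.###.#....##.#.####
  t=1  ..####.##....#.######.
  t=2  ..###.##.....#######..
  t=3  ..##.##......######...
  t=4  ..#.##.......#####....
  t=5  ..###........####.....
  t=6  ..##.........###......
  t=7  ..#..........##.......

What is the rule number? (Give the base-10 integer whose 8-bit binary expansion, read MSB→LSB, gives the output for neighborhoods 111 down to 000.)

172

  nb ###: next=#  (t=0,i=5, bit7=1)
  nb ##.: next=.  (t=0,i=6, bit6=0)
  nb #.#: next=#  (t=0,i=3, bit5=1)
  nb #..: next=.  (t=0,i=0, bit4=0)
  nb .##: next=#  (t=0,i=4, bit3=1)
  nb .#.: next=#  (t=0,i=2, bit2=1)
  nb ..#: next=.  (t=0,i=1, bit1=0)
  nb ...: next=.  (t=0,i=10, bit0=0)
  bits 10101100 = 172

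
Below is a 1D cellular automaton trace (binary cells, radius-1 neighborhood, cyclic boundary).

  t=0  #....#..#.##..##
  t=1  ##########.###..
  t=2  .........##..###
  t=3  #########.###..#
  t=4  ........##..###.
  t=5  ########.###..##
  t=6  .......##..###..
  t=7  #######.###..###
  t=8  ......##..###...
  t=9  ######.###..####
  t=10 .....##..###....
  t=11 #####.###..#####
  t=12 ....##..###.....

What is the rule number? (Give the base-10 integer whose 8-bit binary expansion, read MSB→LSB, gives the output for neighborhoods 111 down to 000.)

119

  ### -> .   bit 7 = 0  t=0,i=15
  ##. -> #   bit 6 = 1  t=0,i=0
  #.# -> #   bit 5 = 1  t=0,i=9
  #.. -> #   bit 4 = 1  t=0,i=1
  .## -> .   bit 3 = 0  t=0,i=10
  .#. -> #   bit 2 = 1  t=0,i=5
  ..# -> #   bit 1 = 1  t=0,i=4
  ... -> #   bit 0 = 1  t=0,i=2
  bits 01110111 = 119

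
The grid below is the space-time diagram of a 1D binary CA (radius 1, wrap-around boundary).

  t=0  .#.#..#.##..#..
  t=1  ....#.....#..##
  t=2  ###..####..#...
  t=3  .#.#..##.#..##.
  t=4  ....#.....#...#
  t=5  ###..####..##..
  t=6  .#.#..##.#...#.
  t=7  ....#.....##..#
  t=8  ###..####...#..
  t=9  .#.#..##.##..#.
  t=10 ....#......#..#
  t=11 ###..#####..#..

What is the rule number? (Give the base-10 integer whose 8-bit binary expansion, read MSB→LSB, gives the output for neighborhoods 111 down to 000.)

  nb ###: next=#  (t=2,i=1, bit7=1)
  nb ##.: next=.  (t=0,i=9, bit6=0)
  nb #.#: next=.  (t=0,i=2, bit5=0)
  nb #..: next=#  (t=0,i=4, bit4=1)
  nb .##: next=.  (t=0,i=8, bit3=0)
  nb .#.: next=.  (t=0,i=1, bit2=0)
  nb ..#: next=.  (t=0,i=0, bit1=0)
  nb ...: next=#  (t=0,i=14, bit0=1)
  bits 10010001 = 145

145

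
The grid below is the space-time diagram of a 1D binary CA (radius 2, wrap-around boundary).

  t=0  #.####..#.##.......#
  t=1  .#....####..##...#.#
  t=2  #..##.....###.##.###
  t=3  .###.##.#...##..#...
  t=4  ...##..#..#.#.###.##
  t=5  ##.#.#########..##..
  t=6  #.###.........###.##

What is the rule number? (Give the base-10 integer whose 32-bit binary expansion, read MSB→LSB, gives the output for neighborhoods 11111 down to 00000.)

  ##### -> .   bit 31 = 0  t=5,i=7
  ####. -> .   bit 30 = 0  t=0,i=4
  ###.# -> #   bit 29 = 1  t=2,i=12
  ###.. -> .   bit 28 = 0  t=0,i=5
  ##.## -> #   bit 27 = 1  t=0,i=1
  ##.#. -> #   bit 26 = 1  t=3,i=7
  ##..# -> #   bit 25 = 1  t=0,i=6
  ##... -> #   bit 24 = 1  t=0,i=12
  #.### -> .   bit 23 = 0  t=0,i=2
  #.##. -> .   bit 22 = 0  t=0,i=10
  #.#.# -> #   bit 21 = 1  t=1,i=19
  #.#.. -> .   bit 20 = 0  t=1,i=1
  #..## -> #   bit 19 = 1  t=1,i=11
  #..#. -> #   bit 18 = 1  t=0,i=7
  #...# -> #   bit 17 = 1  t=1,i=15
  #.... -> #   bit 16 = 1  t=0,i=13
  .#### -> .   bit 15 = 0  t=0,i=3
  .###. -> .   bit 14 = 0  t=2,i=11
  .##.# -> .   bit 13 = 0  t=0,i=0
  .##.. -> .   bit 12 = 0  t=0,i=11
  .#.## -> #   bit 11 = 1  t=0,i=9
  .#.#. -> #   bit 10 = 1  t=1,i=0
  .#..# -> #   bit 9 = 1  t=4,i=8
  .#... -> .   bit 8 = 0  t=1,i=2
  ..### -> .   bit 7 = 0  t=1,i=6
  ..##. -> #   bit 6 = 1  t=0,i=19
  ..#.# -> #   bit 5 = 1  t=0,i=8
  ..#.. -> #   bit 4 = 1  t=3,i=16
  ...## -> .   bit 3 = 0  t=0,i=18
  ...#. -> .   bit 2 = 0  t=1,i=16
  ....# -> #   bit 1 = 1  t=0,i=17
  ..... -> .   bit 0 = 0  t=0,i=14
  bits 00101111001011110000111001110010 = 791613042

791613042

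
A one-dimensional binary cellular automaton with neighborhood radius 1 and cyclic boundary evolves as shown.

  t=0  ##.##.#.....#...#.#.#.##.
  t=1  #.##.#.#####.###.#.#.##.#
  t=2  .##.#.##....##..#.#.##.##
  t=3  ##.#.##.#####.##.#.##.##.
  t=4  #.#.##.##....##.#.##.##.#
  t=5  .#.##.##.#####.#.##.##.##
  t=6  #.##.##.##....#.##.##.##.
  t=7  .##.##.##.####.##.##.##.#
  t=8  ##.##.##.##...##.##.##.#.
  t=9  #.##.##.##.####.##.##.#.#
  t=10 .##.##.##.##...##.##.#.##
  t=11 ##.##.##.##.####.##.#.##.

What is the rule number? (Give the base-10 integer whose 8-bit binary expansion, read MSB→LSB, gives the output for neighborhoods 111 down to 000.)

  ### -> .   bit 7 = 0  t=1,i=8
  ##. -> .   bit 6 = 0  t=0,i=1
  #.# -> #   bit 5 = 1  t=0,i=2
  #.. -> #   bit 4 = 1  t=0,i=7
  .## -> #   bit 3 = 1  t=0,i=0
  .#. -> .   bit 2 = 0  t=0,i=6
  ..# -> #   bit 1 = 1  t=0,i=11
  ... -> #   bit 0 = 1  t=0,i=8
  bits 00111011 = 59

59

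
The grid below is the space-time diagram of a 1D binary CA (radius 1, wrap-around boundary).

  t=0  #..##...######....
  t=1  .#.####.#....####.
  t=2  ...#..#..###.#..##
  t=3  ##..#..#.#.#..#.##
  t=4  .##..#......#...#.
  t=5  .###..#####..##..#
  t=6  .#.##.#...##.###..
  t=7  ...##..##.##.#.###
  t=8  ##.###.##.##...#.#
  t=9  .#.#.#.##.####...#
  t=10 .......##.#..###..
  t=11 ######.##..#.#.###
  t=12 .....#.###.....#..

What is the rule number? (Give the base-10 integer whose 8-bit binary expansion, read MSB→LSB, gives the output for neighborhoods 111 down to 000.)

89

  [7] ### => .  t=0,i=9
  [6] ##. => #  t=0,i=4
  [5] #.# => .  t=1,i=2
  [4] #.. => #  t=0,i=1
  [3] .## => #  t=0,i=3
  [2] .#. => .  t=0,i=0
  [1] ..# => .  t=0,i=2
  [0] ... => #  t=0,i=6
  bits 01011001 = 89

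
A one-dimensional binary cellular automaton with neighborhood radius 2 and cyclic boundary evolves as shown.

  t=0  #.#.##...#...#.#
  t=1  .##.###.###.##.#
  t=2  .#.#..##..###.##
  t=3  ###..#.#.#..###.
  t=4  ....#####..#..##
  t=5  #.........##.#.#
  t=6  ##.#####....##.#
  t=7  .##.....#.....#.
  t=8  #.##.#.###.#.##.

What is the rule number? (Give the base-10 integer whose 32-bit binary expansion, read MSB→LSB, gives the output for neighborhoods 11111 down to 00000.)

762058037

  nb #####: next=.  (t=4,i=6, bit31=0)
  nb ####.: next=.  (t=4,i=7, bit30=0)
  nb ###.#: next=#  (t=1,i=6, bit29=1)
  nb ###..: next=.  (t=3,i=2, bit28=0)
  nb ##.##: next=#  (t=1,i=3, bit27=1)
  nb ##.#.: next=#  (t=0,i=1, bit26=1)
  nb ##..#: next=.  (t=2,i=8, bit25=0)
  nb ##...: next=#  (t=0,i=6, bit24=1)
  nb #.###: next=.  (t=1,i=4, bit23=0)
  nb #.##.: next=#  (t=0,i=4, bit22=1)
  nb #.#.#: next=#  (t=0,i=2, bit21=1)
  nb #.#..: next=.  (t=2,i=3, bit20=0)
  nb #..##: next=#  (t=2,i=5, bit19=1)
  nb #..#.: next=#  (t=3,i=4, bit18=1)
  nb #...#: next=.  (t=0,i=7, bit17=0)
  nb #....: next=.  (t=4,i=1, bit16=0)
  nb .####: next=.  (t=4,i=5, bit15=0)
  nb .###.: next=.  (t=1,i=5, bit14=0)
  nb .##.#: next=.  (t=0,i=0, bit13=0)
  nb .##..: next=#  (t=0,i=5, bit12=1)
  nb .#.##: next=.  (t=0,i=3, bit11=0)
  nb .#.#.: next=#  (t=2,i=2, bit10=1)
  nb .#..#: next=.  (t=2,i=4, bit9=0)
  nb .#...: next=#  (t=0,i=10, bit8=1)
  nb ..###: next=.  (t=2,i=10, bit7=0)
  nb ..##.: next=.  (t=2,i=6, bit6=0)
  nb ..#.#: next=#  (t=0,i=13, bit5=1)
  nb ..#..: next=#  (t=0,i=9, bit4=1)
  nb ...##: next=.  (t=4,i=3, bit3=0)
  nb ...#.: next=#  (t=0,i=8, bit2=1)
  nb ....#: next=.  (t=4,i=2, bit1=0)
  nb .....: next=#  (t=5,i=3, bit0=1)
  bits 00101101011011000001010100110101 = 762058037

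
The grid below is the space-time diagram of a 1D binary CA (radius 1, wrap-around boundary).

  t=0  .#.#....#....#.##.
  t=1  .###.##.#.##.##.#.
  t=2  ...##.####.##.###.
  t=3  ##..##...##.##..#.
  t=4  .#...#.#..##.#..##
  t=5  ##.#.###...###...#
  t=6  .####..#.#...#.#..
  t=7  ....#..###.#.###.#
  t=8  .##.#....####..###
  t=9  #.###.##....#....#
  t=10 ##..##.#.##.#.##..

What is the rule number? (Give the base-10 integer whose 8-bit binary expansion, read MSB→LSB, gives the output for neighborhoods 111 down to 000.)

101

  [7] ### => .  t=1,i=2
  [6] ##. => #  t=0,i=16
  [5] #.# => #  t=0,i=2
  [4] #.. => .  t=0,i=4
  [3] .## => .  t=0,i=15
  [2] .#. => #  t=0,i=1
  [1] ..# => .  t=0,i=0
  [0] ... => #  t=0,i=5
  bits 01100101 = 101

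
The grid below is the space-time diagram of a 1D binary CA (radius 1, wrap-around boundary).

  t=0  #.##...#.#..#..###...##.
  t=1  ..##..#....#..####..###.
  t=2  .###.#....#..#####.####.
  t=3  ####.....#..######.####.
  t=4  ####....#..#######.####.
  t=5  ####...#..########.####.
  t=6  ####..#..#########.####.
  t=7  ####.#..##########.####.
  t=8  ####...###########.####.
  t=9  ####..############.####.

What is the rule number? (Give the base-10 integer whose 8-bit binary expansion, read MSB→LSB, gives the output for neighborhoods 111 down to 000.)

202

  ###|#  b7=1 t=0,i=16
  ##.|#  b6=1 t=0,i=3
  #.#|.  b5=0 t=0,i=1
  #..|.  b4=0 t=0,i=4
  .##|#  b3=1 t=0,i=2
  .#.|.  b2=0 t=0,i=0
  ..#|#  b1=1 t=0,i=6
  ...|.  b0=0 t=0,i=5
  bits 11001010 = 202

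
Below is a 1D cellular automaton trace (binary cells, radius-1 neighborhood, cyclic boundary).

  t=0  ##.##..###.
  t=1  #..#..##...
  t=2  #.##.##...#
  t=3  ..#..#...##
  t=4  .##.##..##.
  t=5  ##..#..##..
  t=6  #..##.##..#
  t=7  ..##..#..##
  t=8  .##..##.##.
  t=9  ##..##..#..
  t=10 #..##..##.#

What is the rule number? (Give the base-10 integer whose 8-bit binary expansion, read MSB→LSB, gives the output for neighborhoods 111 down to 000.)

14

  ### -> .   bit 7 = 0  t=0,i=8
  ##. -> .   bit 6 = 0  t=0,i=1
  #.# -> .   bit 5 = 0  t=0,i=2
  #.. -> .   bit 4 = 0  t=0,i=5
  .## -> #   bit 3 = 1  t=0,i=0
  .#. -> #   bit 2 = 1  t=1,i=0
  ..# -> #   bit 1 = 1  t=0,i=6
  ... -> .   bit 0 = 0  t=1,i=9
  bits 00001110 = 14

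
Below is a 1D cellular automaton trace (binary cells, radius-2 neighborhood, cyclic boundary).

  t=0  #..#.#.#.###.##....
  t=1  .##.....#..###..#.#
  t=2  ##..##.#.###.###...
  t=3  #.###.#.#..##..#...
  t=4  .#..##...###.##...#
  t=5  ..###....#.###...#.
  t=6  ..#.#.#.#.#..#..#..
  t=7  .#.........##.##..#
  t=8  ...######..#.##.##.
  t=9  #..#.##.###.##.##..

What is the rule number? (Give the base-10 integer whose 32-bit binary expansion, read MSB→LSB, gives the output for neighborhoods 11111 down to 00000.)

3192720069

  #####|#  b31=1 t=8,i=5
  ####.|.  b30=0 t=8,i=7
  ###.#|#  b29=1 t=0,i=11
  ###..|#  b28=1 t=1,i=13
  ##.##|#  b27=1 t=0,i=12
  ##.#.|#  b26=1 t=2,i=6
  ##..#|#  b25=1 t=1,i=14
  ##...|.  b24=0 t=0,i=15
  #.###|.  b23=0 t=0,i=9
  #.##.|#  b22=1 t=0,i=13
  #.#.#|.  b21=0 t=0,i=5
  #.#..|.  b20=0 t=3,i=8
  #..##|#  b19=1 t=1,i=10
  #..#.|#  b18=1 t=0,i=2
  #...#|.  b17=0 t=2,i=17
  #....|#  b16=1 t=0,i=16
  .####|.  b15=0 t=8,i=4
  .###.|.  b14=0 t=0,i=10
  .##.#|.  b13=0 t=2,i=5
  .##..|.  b12=0 t=0,i=14
  .#.##|#  b11=1 t=0,i=8
  .#.#.|.  b10=0 t=0,i=4
  .#..#|#  b9=1 t=0,i=1
  .#...|.  b8=0 t=3,i=16
  ..###|#  b7=1 t=1,i=11
  ..##.|#  b6=1 t=2,i=0
  ..#.#|.  b5=0 t=0,i=3
  ..#..|.  b4=0 t=0,i=0
  ...##|.  b3=0 t=2,i=18
  ...#.|#  b2=1 t=0,i=18
  ....#|.  b1=0 t=0,i=17
  .....|#  b0=1 t=1,i=5
  bits 10111110010011010000101011000101 = 3192720069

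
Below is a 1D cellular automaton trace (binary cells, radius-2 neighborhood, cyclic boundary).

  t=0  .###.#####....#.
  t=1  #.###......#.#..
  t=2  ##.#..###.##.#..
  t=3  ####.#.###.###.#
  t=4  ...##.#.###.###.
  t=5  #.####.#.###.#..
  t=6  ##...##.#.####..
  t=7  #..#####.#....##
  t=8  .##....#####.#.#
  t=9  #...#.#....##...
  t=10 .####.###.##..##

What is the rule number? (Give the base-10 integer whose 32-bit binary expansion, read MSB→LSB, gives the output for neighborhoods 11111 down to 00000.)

  [31] ##### => .  t=0,i=7
  [30] ####. => .  t=0,i=8
  [29] ###.# => #  t=0,i=3
  [28] ###.. => .  t=0,i=9
  [27] ##.## => #  t=0,i=4
  [26] ##.#. => #  t=2,i=2
  [25] ##..# => #  t=6,i=14
  [24] ##... => .  t=0,i=10
  [23] #.### => .  t=0,i=5
  [22] #.##. => .  t=2,i=10
  [21] #.#.# => .  t=3,i=5
  [20] #.#.. => #  t=1,i=13
  [19] #..## => #  t=0,i=0
  [18] #..#. => .  t=1,i=15
  [17] #...# => #  t=6,i=3
  [16] #.... => #  t=0,i=11
  [15] .#### => .  t=0,i=6
  [14] .###. => #  t=0,i=2
  [13] .##.# => #  t=2,i=1
  [12] .##.. => .  t=6,i=1
  [11] .#.## => #  t=1,i=1
  [10] .#.#. => .  t=1,i=12
  [9] .#..# => .  t=0,i=15
  [8] .#... => #  t=7,i=10
  [7] ..### => .  t=0,i=1
  [6] ..##. => #  t=2,i=0
  [5] ..#.# => #  t=1,i=0
  [4] ..#.. => .  t=0,i=14
  [3] ...## => #  t=4,i=2
  [2] ...#. => #  t=0,i=13
  [1] ....# => .  t=0,i=12
  [0] ..... => #  t=1,i=7
  bits 00101110000110110110100101101101 = 773548397

773548397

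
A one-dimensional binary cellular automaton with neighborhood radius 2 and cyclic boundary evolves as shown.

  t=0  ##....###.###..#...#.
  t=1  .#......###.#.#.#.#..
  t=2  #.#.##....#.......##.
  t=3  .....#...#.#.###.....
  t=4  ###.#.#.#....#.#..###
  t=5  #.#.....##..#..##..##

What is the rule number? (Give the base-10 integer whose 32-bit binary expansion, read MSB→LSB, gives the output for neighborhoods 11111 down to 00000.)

3096744709

  #####|#  b31=1 t=4,i=0
  ####.|.  b30=0 t=4,i=1
  ###.#|#  b29=1 t=0,i=8
  ###..|#  b28=1 t=0,i=12
  ##.##|#  b27=1 t=0,i=9
  ##.#.|.  b26=0 t=1,i=11
  ##..#|.  b25=0 t=0,i=13
  ##...|.  b24=0 t=0,i=2
  #.###|#  b23=1 t=0,i=10
  #.##.|.  b22=0 t=0,i=0
  #.#.#|.  b21=0 t=1,i=12
  #.#..|#  b20=1 t=1,i=18
  #..##|.  b19=0 t=4,i=17
  #..#.|#  b18=1 t=0,i=14
  #...#|.  b17=0 t=0,i=17
  #....|.  b16=0 t=0,i=3
  .####|#  b15=1 t=4,i=19
  .###.|.  b14=0 t=0,i=7
  .##.#|.  b13=0 t=2,i=19
  .##..|#  b12=1 t=0,i=1
  .#.##|.  b11=0 t=0,i=20
  .#.#.|.  b10=0 t=1,i=13
  .#..#|#  b9=1 t=4,i=16
  .#...|#  b8=1 t=0,i=16
  ..###|.  b7=0 t=0,i=6
  ..##.|.  b6=0 t=2,i=18
  ..#.#|.  b5=0 t=0,i=19
  ..#..|.  b4=0 t=0,i=15
  ...##|.  b3=0 t=0,i=5
  ...#.|#  b2=1 t=0,i=18
  ....#|.  b1=0 t=0,i=4
  .....|#  b0=1 t=1,i=4
  bits 10111000100101001001001100000101 = 3096744709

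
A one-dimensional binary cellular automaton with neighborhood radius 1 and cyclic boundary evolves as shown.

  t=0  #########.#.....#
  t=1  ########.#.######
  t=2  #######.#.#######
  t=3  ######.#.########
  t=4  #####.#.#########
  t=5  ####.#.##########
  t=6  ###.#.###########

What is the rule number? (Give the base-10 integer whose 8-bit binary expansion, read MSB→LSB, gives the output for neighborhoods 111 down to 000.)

  ###|#  b7=1 t=0,i=0
  ##.|.  b6=0 t=0,i=8
  #.#|#  b5=1 t=0,i=9
  #..|#  b4=1 t=0,i=11
  .##|#  b3=1 t=0,i=16
  .#.|.  b2=0 t=0,i=10
  ..#|#  b1=1 t=0,i=15
  ...|#  b0=1 t=0,i=12
  bits 10111011 = 187

187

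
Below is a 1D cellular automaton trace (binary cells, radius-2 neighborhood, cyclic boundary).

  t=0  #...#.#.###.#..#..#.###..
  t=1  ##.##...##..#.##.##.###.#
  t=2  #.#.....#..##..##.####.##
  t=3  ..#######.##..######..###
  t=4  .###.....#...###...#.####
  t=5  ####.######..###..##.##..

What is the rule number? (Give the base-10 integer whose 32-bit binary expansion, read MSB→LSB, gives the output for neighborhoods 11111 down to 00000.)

413000183

  [31] ##### => .  t=3,i=4
  [30] ####. => .  t=2,i=20
  [29] ###.# => .  t=0,i=10
  [28] ###.. => #  t=0,i=22
  [27] ##.## => #  t=1,i=2
  [26] ##.#. => .  t=0,i=11
  [25] ##..# => .  t=0,i=23
  [24] ##... => .  t=1,i=5
  [23] #.### => #  t=0,i=8
  [22] #.##. => .  t=1,i=3
  [21] #.#.# => .  t=0,i=6
  [20] #.#.. => #  t=0,i=12
  [19] #..## => #  t=2,i=10
  [18] #..#. => #  t=0,i=14
  [17] #...# => .  t=0,i=2
  [16] #.... => #  t=2,i=4
  [15] .#### => #  t=2,i=19
  [14] .###. => #  t=0,i=9
  [13] .##.# => #  t=1,i=15
  [12] .##.. => .  t=1,i=4
  [11] .#.## => .  t=0,i=7
  [10] .#.#. => .  t=0,i=5
  [9] .#..# => .  t=0,i=13
  [8] .#... => #  t=0,i=1
  [7] ..### => #  t=3,i=2
  [6] ..##. => #  t=1,i=8
  [5] ..#.# => #  t=0,i=4
  [4] ..#.. => #  t=0,i=0
  [3] ...## => .  t=1,i=7
  [2] ...#. => #  t=0,i=3
  [1] ....# => #  t=2,i=6
  [0] ..... => #  t=2,i=5
  bits 00011000100111011110000111110111 = 413000183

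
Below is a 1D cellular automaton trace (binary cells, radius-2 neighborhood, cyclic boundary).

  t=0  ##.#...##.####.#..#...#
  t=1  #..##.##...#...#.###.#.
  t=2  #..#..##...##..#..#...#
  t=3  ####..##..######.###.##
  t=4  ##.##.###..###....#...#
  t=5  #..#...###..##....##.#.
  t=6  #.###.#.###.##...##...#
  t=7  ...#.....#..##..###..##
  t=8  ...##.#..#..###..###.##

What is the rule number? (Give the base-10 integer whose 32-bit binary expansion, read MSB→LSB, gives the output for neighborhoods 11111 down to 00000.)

2455033209

  nb #####: next=#  (t=3,i=0, bit31=1)
  nb ####.: next=.  (t=0,i=12, bit30=0)
  nb ###.#: next=.  (t=0,i=1, bit29=0)
  nb ###..: next=#  (t=3,i=3, bit28=1)
  nb ##.##: next=.  (t=0,i=9, bit27=0)
  nb ##.#.: next=.  (t=0,i=2, bit26=0)
  nb ##..#: next=#  (t=2,i=1, bit25=1)
  nb ##...: next=.  (t=1,i=8, bit24=0)
  nb #.###: next=.  (t=0,i=10, bit23=0)
  nb #.##.: next=#  (t=1,i=6, bit22=1)
  nb #.#.#: next=.  (t=1,i=21, bit21=0)
  nb #.#..: next=#  (t=0,i=3, bit20=1)
  nb #..##: next=.  (t=1,i=2, bit19=0)
  nb #..#.: next=#  (t=0,i=17, bit18=1)
  nb #...#: next=.  (t=0,i=5, bit17=0)
  nb #....: next=.  (t=4,i=15, bit16=0)
  nb .####: next=#  (t=0,i=11, bit15=1)
  nb .###.: next=#  (t=0,i=0, bit14=1)
  nb .##.#: next=.  (t=0,i=8, bit13=0)
  nb .##..: next=#  (t=1,i=7, bit12=1)
  nb .#.##: next=.  (t=1,i=16, bit11=0)
  nb .#.#.: next=#  (t=1,i=22, bit10=1)
  nb .#..#: next=.  (t=0,i=16, bit9=0)
  nb .#...: next=#  (t=0,i=4, bit8=1)
  nb ..###: next=.  (t=0,i=22, bit7=0)
  nb ..##.: next=#  (t=0,i=7, bit6=1)
  nb ..#.#: next=#  (t=1,i=15, bit5=1)
  nb ..#..: next=#  (t=0,i=18, bit4=1)
  nb ...##: next=#  (t=0,i=6, bit3=1)
  nb ...#.: next=.  (t=1,i=10, bit2=0)
  nb ....#: next=.  (t=4,i=16, bit1=0)
  nb .....: next=#  (t=7,i=6, bit0=1)
  bits 10010010010101001101010101111001 = 2455033209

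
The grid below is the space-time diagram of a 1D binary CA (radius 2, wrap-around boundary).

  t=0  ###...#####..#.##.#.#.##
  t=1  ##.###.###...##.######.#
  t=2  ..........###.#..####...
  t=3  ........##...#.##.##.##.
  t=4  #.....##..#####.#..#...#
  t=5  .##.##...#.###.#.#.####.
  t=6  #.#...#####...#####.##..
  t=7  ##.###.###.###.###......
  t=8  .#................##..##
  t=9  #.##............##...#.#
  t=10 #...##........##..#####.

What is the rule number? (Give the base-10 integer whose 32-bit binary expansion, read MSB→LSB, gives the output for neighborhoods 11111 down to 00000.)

3307974462

  [31] ##### => #  t=0,i=0
  [30] ####. => #  t=0,i=1
  [29] ###.# => .  t=1,i=1
  [28] ###.. => .  t=0,i=2
  [27] ##.## => .  t=1,i=2
  [26] ##.#. => #  t=0,i=17
  [25] ##..# => .  t=0,i=11
  [24] ##... => #  t=0,i=3
  [23] #.### => .  t=0,i=22
  [22] #.##. => .  t=0,i=15
  [21] #.#.# => #  t=0,i=18
  [20] #.#.. => .  t=2,i=14
  [19] #..## => #  t=2,i=16
  [18] #..#. => .  t=0,i=12
  [17] #...# => #  t=0,i=4
  [16] #.... => #  t=2,i=22
  [15] .#### => #  t=0,i=7
  [14] .###. => .  t=1,i=0
  [13] .##.# => #  t=0,i=16
  [12] .##.. => .  t=3,i=9
  [11] .#.## => #  t=0,i=14
  [10] .#.#. => #  t=0,i=19
  [9] .#..# => #  t=2,i=15
  [8] .#... => #  t=4,i=20
  [7] ..### => .  t=0,i=6
  [6] ..##. => .  t=1,i=13
  [5] ..#.# => #  t=0,i=13
  [4] ..#.. => #  t=4,i=19
  [3] ...## => #  t=0,i=5
  [2] ...#. => #  t=3,i=12
  [1] ....# => #  t=2,i=8
  [0] ..... => .  t=2,i=0
  bits 11000101001010111010111100111110 = 3307974462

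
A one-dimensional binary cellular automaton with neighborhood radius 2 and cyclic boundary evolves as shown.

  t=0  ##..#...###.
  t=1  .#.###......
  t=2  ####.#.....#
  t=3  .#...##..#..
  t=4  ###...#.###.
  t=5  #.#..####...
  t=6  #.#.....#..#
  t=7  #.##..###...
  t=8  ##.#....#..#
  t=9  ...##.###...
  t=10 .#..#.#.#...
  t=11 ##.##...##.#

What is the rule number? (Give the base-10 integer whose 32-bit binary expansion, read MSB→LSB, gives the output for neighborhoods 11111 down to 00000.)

  ##### -> #   bit 31 = 1  t=2,i=1
  ####. -> .   bit 30 = 0  t=2,i=2
  ###.# -> .   bit 29 = 0  t=0,i=10
  ###.. -> #   bit 28 = 1  t=1,i=5
  ##.## -> .   bit 27 = 0  t=0,i=11
  ##.#. -> .   bit 26 = 0  t=2,i=4
  ##..# -> .   bit 25 = 0  t=0,i=2
  ##... -> .   bit 24 = 0  t=1,i=6
  #.### -> #   bit 23 = 1  t=1,i=3
  #.##. -> .   bit 22 = 0  t=0,i=0
  #.#.# -> .   bit 21 = 0  t=10,i=6
  #.#.. -> #   bit 20 = 1  t=2,i=5
  #..## -> .   bit 19 = 0  t=5,i=4
  #..#. -> #   bit 18 = 1  t=0,i=3
  #...# -> .   bit 17 = 0  t=0,i=6
  #.... -> .   bit 16 = 0  t=1,i=7
  .#### -> .   bit 15 = 0  t=2,i=0
  .###. -> .   bit 14 = 0  t=0,i=9
  .##.# -> #   bit 13 = 1  t=6,i=0
  .##.. -> #   bit 12 = 1  t=0,i=1
  .#.## -> #   bit 11 = 1  t=1,i=2
  .#.#. -> .   bit 10 = 0  t=5,i=1
  .#..# -> .   bit 9 = 0  t=5,i=3
  .#... -> #   bit 8 = 1  t=0,i=5
  ..### -> .   bit 7 = 0  t=0,i=8
  ..##. -> .   bit 6 = 0  t=3,i=5
  ..#.# -> #   bit 5 = 1  t=1,i=1
  ..#.. -> #   bit 4 = 1  t=0,i=4
  ...## -> .   bit 3 = 0  t=0,i=7
  ...#. -> #   bit 2 = 1  t=1,i=0
  ....# -> #   bit 1 = 1  t=1,i=11
  ..... -> .   bit 0 = 0  t=1,i=8
  bits 10010000100101000011100100110110 = 2425633078

2425633078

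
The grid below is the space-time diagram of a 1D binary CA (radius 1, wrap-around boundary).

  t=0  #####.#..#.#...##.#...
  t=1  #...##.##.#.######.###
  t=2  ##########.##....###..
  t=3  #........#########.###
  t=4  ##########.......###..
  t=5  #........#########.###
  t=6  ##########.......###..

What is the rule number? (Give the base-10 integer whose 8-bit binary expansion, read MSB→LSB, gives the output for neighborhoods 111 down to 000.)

  ###|.  b7=0 t=0,i=1
  ##.|#  b6=1 t=0,i=4
  #.#|#  b5=1 t=0,i=5
  #..|#  b4=1 t=0,i=7
  .##|#  b3=1 t=0,i=0
  .#.|.  b2=0 t=0,i=6
  ..#|#  b1=1 t=0,i=8
  ...|#  b0=1 t=0,i=13
  bits 01111011 = 123

123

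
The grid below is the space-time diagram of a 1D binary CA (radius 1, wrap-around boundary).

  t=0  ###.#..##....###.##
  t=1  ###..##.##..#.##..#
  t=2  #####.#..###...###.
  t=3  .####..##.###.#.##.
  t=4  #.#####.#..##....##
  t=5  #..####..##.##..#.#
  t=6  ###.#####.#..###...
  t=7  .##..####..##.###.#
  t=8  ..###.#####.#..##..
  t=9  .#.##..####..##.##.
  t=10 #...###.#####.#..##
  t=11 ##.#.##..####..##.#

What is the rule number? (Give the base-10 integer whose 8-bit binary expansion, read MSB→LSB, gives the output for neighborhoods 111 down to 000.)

210

  [7] ### => #  t=0,i=0
  [6] ##. => #  t=0,i=2
  [5] #.# => .  t=0,i=3
  [4] #.. => #  t=0,i=5
  [3] .## => .  t=0,i=7
  [2] .#. => .  t=0,i=4
  [1] ..# => #  t=0,i=6
  [0] ... => .  t=0,i=10
  bits 11010010 = 210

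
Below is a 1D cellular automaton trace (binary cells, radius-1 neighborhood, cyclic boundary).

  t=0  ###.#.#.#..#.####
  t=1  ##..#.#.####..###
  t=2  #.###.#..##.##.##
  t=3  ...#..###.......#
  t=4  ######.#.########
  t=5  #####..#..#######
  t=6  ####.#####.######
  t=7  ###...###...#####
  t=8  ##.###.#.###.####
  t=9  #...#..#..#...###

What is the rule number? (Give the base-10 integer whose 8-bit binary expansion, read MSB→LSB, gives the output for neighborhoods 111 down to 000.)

151

  [7] ### => #  t=0,i=0
  [6] ##. => .  t=0,i=2
  [5] #.# => .  t=0,i=3
  [4] #.. => #  t=0,i=9
  [3] .## => .  t=0,i=13
  [2] .#. => #  t=0,i=4
  [1] ..# => #  t=0,i=10
  [0] ... => #  t=3,i=1
  bits 10010111 = 151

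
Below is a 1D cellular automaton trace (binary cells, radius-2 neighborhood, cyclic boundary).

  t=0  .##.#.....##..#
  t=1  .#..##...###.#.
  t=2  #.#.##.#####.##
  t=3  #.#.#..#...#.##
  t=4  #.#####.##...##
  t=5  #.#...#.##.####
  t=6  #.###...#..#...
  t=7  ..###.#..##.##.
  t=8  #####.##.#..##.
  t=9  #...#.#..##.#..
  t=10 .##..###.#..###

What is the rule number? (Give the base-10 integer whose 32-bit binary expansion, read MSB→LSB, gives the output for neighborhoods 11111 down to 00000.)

821450696

  #####|.  b31=0 t=2,i=9
  ####.|.  b30=0 t=2,i=10
  ###.#|#  b29=1 t=1,i=11
  ###..|#  b28=1 t=6,i=4
  ##.##|.  b27=0 t=2,i=6
  ##.#.|.  b26=0 t=0,i=3
  ##..#|.  b25=0 t=0,i=12
  ##...|.  b24=0 t=1,i=6
  #.###|#  b23=1 t=2,i=7
  #.##.|#  b22=1 t=0,i=1
  #.#.#|#  b21=1 t=2,i=2
  #.#..|#  b20=1 t=0,i=4
  #..##|.  b19=0 t=1,i=3
  #..#.|#  b18=1 t=0,i=13
  #...#|#  b17=1 t=1,i=7
  #....|.  b16=0 t=0,i=6
  .####|.  b15=0 t=2,i=8
  .###.|#  b14=1 t=1,i=10
  .##.#|.  b13=0 t=0,i=2
  .##..|#  b12=1 t=0,i=11
  .#.##|.  b11=0 t=0,i=0
  .#.#.|#  b10=1 t=3,i=3
  .#..#|#  b9=1 t=1,i=2
  .#...|#  b8=1 t=0,i=5
  ..###|#  b7=1 t=1,i=9
  ..##.|#  b6=1 t=0,i=10
  ..#.#|.  b5=0 t=0,i=14
  ..#..|.  b4=0 t=1,i=1
  ...##|#  b3=1 t=0,i=9
  ...#.|.  b2=0 t=3,i=10
  ....#|.  b1=0 t=0,i=8
  .....|.  b0=0 t=0,i=7
  bits 00110000111101100101011111001000 = 821450696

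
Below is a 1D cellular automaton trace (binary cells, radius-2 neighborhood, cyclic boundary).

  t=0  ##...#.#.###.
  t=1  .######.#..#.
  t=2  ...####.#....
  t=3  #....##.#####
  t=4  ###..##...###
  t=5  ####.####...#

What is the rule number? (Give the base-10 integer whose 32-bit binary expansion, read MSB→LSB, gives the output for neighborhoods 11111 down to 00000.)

4078124389

  ##### -> #   bit 31 = 1  t=1,i=3
  ####. -> #   bit 30 = 1  t=1,i=5
  ###.# -> #   bit 29 = 1  t=0,i=11
  ###.. -> #   bit 28 = 1  t=3,i=0
  ##.## -> .   bit 27 = 0  t=0,i=12
  ##.#. -> .   bit 26 = 0  t=1,i=7
  ##..# -> #   bit 25 = 1  t=4,i=3
  ##... -> #   bit 24 = 1  t=0,i=2
  #.### -> .   bit 23 = 0  t=0,i=9
  #.##. -> .   bit 22 = 0  t=0,i=0
  #.#.# -> .   bit 21 = 0  t=0,i=7
  #.#.. -> #   bit 20 = 1  t=1,i=8
  #..## -> .   bit 19 = 0  t=1,i=0
  #..#. -> .   bit 18 = 0  t=1,i=10
  #...# -> #   bit 17 = 1  t=0,i=3
  #.... -> #   bit 16 = 1  t=2,i=10
  .#### -> .   bit 15 = 0  t=1,i=2
  .###. -> .   bit 14 = 0  t=0,i=10
  .##.# -> #   bit 13 = 1  t=3,i=6
  .##.. -> #   bit 12 = 1  t=0,i=1
  .#.## -> #   bit 11 = 1  t=0,i=8
  .#.#. -> #   bit 10 = 1  t=0,i=6
  .#..# -> .   bit 9 = 0  t=1,i=9
  .#... -> #   bit 8 = 1  t=2,i=9
  ..### -> .   bit 7 = 0  t=1,i=1
  ..##. -> #   bit 6 = 1  t=3,i=5
  ..#.# -> #   bit 5 = 1  t=0,i=5
  ..#.. -> .   bit 4 = 0  t=1,i=11
  ...## -> .   bit 3 = 0  t=2,i=2
  ...#. -> #   bit 2 = 1  t=0,i=4
  ....# -> .   bit 1 = 0  t=2,i=1
  ..... -> #   bit 0 = 1  t=2,i=0
  bits 11110011000100110011110101100101 = 4078124389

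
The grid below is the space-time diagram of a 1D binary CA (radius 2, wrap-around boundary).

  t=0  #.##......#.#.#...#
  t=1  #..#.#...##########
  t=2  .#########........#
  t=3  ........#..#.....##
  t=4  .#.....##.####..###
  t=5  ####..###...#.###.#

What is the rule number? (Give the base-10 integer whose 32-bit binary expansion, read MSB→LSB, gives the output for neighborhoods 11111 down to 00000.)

1715418620

  nb #####: next=.  (t=1,i=11, bit31=0)
  nb ####.: next=#  (t=1,i=18, bit30=1)
  nb ###.#: next=#  (t=4,i=18, bit29=1)
  nb ###..: next=.  (t=1,i=0, bit28=0)
  nb ##.##: next=.  (t=0,i=1, bit27=0)
  nb ##.#.: next=#  (t=4,i=0, bit26=1)
  nb ##..#: next=#  (t=1,i=1, bit25=1)
  nb ##...: next=.  (t=0,i=4, bit24=0)
  nb #.###: next=.  (t=2,i=1, bit23=0)
  nb #.##.: next=.  (t=0,i=2, bit22=0)
  nb #.#.#: next=#  (t=0,i=12, bit21=1)
  nb #.#..: next=#  (t=0,i=14, bit20=1)
  nb #..##: next=#  (t=4,i=15, bit19=1)
  nb #..#.: next=#  (t=1,i=2, bit18=1)
  nb #...#: next=#  (t=0,i=16, bit17=1)
  nb #....: next=#  (t=0,i=5, bit16=1)
  nb .####: next=.  (t=1,i=10, bit15=0)
  nb .###.: next=.  (t=4,i=17, bit14=0)
  nb .##.#: next=#  (t=0,i=0, bit13=1)
  nb .##..: next=#  (t=0,i=3, bit12=1)
  nb .#.##: next=.  (t=2,i=0, bit11=0)
  nb .#.#.: next=#  (t=0,i=11, bit10=1)
  nb .#..#: next=.  (t=3,i=9, bit9=0)
  nb .#...: next=#  (t=0,i=15, bit8=1)
  nb ..###: next=#  (t=1,i=9, bit7=1)
  nb ..##.: next=#  (t=0,i=18, bit6=1)
  nb ..#.#: next=#  (t=0,i=10, bit5=1)
  nb ..#..: next=#  (t=3,i=8, bit4=1)
  nb ...##: next=#  (t=0,i=17, bit3=1)
  nb ...#.: next=#  (t=0,i=9, bit2=1)
  nb ....#: next=.  (t=0,i=8, bit1=0)
  nb .....: next=.  (t=0,i=6, bit0=0)
  bits 01100110001111110011010111111100 = 1715418620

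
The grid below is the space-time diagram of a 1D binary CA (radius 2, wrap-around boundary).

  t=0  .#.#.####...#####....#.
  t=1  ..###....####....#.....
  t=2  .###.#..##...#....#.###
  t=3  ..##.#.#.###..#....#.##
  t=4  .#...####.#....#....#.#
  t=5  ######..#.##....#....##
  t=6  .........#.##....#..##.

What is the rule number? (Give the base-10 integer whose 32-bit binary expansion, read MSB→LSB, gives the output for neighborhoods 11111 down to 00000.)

  [31] ##### => .  t=0,i=14
  [30] ####. => .  t=0,i=7
  [29] ###.# => #  t=2,i=3
  [28] ###.. => .  t=0,i=8
  [27] ##.## => .  t=2,i=0
  [26] ##.#. => .  t=2,i=4
  [25] ##..# => .  t=3,i=0
  [24] ##... => #  t=0,i=9
  [23] #.### => .  t=0,i=5
  [22] #.##. => .  t=3,i=21
  [21] #.#.# => #  t=0,i=3
  [20] #.#.. => #  t=2,i=5
  [19] #..## => #  t=2,i=7
  [18] #..#. => .  t=0,i=0
  [17] #...# => #  t=0,i=10
  [16] #.... => .  t=0,i=18
  [15] .#### => .  t=0,i=6
  [14] .###. => #  t=1,i=3
  [13] .##.# => .  t=3,i=3
  [12] .##.. => #  t=2,i=9
  [11] .#.## => #  t=0,i=4
  [10] .#.#. => #  t=0,i=2
  [9] .#..# => .  t=0,i=22
  [8] .#... => #  t=1,i=18
  [7] ..### => #  t=0,i=12
  [6] ..##. => .  t=2,i=8
  [5] ..#.# => .  t=0,i=1
  [4] ..#.. => .  t=0,i=21
  [3] ...## => #  t=0,i=11
  [2] ...#. => .  t=0,i=20
  [1] ....# => .  t=0,i=19
  [0] ..... => #  t=1,i=20
  bits 00100001001110100101110110001001 = 557473161

557473161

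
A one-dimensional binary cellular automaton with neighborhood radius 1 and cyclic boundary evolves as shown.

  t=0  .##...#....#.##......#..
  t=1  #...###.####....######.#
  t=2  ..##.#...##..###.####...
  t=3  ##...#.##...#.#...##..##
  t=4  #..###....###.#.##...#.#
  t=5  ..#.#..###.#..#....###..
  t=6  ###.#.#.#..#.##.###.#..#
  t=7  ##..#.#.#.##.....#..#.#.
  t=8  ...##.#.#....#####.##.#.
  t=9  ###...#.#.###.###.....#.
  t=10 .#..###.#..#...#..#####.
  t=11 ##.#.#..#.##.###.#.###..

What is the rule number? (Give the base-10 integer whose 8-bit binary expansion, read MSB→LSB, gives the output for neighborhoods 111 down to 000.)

135

  nb ###: next=#  (t=1,i=5, bit7=1)
  nb ##.: next=.  (t=0,i=2, bit6=0)
  nb #.#: next=.  (t=0,i=12, bit5=0)
  nb #..: next=.  (t=0,i=3, bit4=0)
  nb .##: next=.  (t=0,i=1, bit3=0)
  nb .#.: next=#  (t=0,i=6, bit2=1)
  nb ..#: next=#  (t=0,i=0, bit1=1)
  nb ...: next=#  (t=0,i=4, bit0=1)
  bits 10000111 = 135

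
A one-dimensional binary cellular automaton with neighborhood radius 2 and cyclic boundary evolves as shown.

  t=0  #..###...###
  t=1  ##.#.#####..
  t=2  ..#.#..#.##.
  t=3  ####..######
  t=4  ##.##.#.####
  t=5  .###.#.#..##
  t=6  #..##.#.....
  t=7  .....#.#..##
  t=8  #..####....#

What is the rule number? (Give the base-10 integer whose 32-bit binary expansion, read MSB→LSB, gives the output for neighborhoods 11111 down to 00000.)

  nb #####: next=#  (t=1,i=7, bit31=1)
  nb ####.: next=.  (t=0,i=11, bit30=0)
  nb ###.#: next=#  (t=4,i=1, bit29=1)
  nb ###..: next=#  (t=0,i=0, bit28=1)
  nb ##.##: next=#  (t=4,i=2, bit27=1)
  nb ##.#.: next=#  (t=1,i=2, bit26=1)
  nb ##..#: next=#  (t=0,i=1, bit25=1)
  nb ##...: next=#  (t=0,i=6, bit24=1)
  nb #.###: next=.  (t=1,i=5, bit23=0)
  nb #.##.: next=#  (t=2,i=9, bit22=1)
  nb #.#.#: next=.  (t=1,i=3, bit21=0)
  nb #.#..: next=.  (t=2,i=4, bit20=0)
  nb #..##: next=.  (t=0,i=2, bit19=0)
  nb #..#.: next=#  (t=2,i=6, bit18=1)
  nb #...#: next=#  (t=0,i=7, bit17=1)
  nb #....: next=.  (t=6,i=8, bit16=0)
  nb .####: next=.  (t=0,i=10, bit15=0)
  nb .###.: next=.  (t=0,i=4, bit14=0)
  nb .##.#: next=.  (t=1,i=1, bit13=0)
  nb .##..: next=#  (t=2,i=10, bit12=1)
  nb .#.##: next=#  (t=1,i=4, bit11=1)
  nb .#.#.: next=#  (t=2,i=3, bit10=1)
  nb .#..#: next=.  (t=2,i=5, bit9=0)
  nb .#...: next=#  (t=6,i=7, bit8=1)
  nb ..###: next=#  (t=0,i=3, bit7=1)
  nb ..##.: next=.  (t=1,i=0, bit6=0)
  nb ..#.#: next=#  (t=2,i=2, bit5=1)
  nb ..#..: next=.  (t=6,i=0, bit4=0)
  nb ...##: next=#  (t=0,i=8, bit3=1)
  nb ...#.: next=#  (t=2,i=1, bit2=1)
  nb ....#: next=#  (t=6,i=10, bit1=1)
  nb .....: next=.  (t=6,i=9, bit0=0)
  bits 10111111010001100001110110101110 = 3209043374

3209043374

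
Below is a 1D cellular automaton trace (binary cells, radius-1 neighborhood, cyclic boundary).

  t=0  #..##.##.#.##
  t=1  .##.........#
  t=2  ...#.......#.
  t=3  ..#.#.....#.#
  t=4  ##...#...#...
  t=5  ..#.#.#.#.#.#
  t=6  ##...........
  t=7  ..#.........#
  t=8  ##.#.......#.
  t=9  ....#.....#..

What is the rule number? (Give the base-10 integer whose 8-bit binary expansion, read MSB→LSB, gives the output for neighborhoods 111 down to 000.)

146

  ###|#  b7=1 t=0,i=12
  ##.|.  b6=0 t=0,i=0
  #.#|.  b5=0 t=0,i=5
  #..|#  b4=1 t=0,i=1
  .##|.  b3=0 t=0,i=3
  .#.|.  b2=0 t=0,i=9
  ..#|#  b1=1 t=0,i=2
  ...|.  b0=0 t=1,i=4
  bits 10010010 = 146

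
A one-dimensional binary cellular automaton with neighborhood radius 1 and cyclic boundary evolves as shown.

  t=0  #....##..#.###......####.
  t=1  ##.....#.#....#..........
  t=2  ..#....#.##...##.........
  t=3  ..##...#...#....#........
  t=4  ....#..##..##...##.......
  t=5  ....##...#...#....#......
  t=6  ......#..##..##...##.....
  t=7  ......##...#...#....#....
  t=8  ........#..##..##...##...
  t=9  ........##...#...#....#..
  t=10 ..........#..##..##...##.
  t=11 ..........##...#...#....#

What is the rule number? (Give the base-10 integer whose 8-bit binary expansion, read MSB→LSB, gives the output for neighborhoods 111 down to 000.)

20

  ###|.  b7=0 t=0,i=12
  ##.|.  b6=0 t=0,i=6
  #.#|.  b5=0 t=0,i=10
  #..|#  b4=1 t=0,i=1
  .##|.  b3=0 t=0,i=5
  .#.|#  b2=1 t=0,i=0
  ..#|.  b1=0 t=0,i=4
  ...|.  b0=0 t=0,i=2
  bits 00010100 = 20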